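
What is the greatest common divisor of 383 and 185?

1

gcd(383, 185):
  383 = 2×185 + 13
  185 = 14×13 + 3
  13 = 4×3 + 1
  3 = 3×1
so gcd(383, 185) = 1.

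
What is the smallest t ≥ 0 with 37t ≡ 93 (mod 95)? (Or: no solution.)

59

gcd(95, 37) = 1.
1 divides 93, so solutions exist.
By Bézout, 37×(18) + 95×(-7) = 1.
So 37×(18) ≡ 1 (mod 95); multiply by 93: t ≡ 1674 (mod 95).
Smallest nonnegative: t = 1674 mod 95 = 59.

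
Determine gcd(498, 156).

gcd(498, 156) = 6  (498 = 3*156 + 30, 156 = 5*30 + 6, 30 = 5*6).

6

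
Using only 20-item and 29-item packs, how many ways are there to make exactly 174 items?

Need nonnegative integers with 20j + 29k = 174.
gcd(20, 29) = 1, and 20·(-13) + 29·(9) = 1.
So (j₀, k₀) = (-2262, 1566); general j = -2262 + 29t, k = 1566 - 20t.
j ≥ 0 ⇒ t ≥ 78; k ≥ 0 ⇒ t ≤ 78. That's 1 value of t.

1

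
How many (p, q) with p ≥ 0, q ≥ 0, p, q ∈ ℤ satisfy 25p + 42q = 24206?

gcd(42, 25) = 1  (42 = 1·25 + 17, 25 = 1·17 + 8, 17 = 2·8 + 1, 8 = 8·1).
Back-substituting, 25·(-5) + 42·(3) = 1.
Scale by 24206: one solution is (-121030, 72618). Reduce p mod 42: (14, 568).
General: p = 14 + 42t, q = 568 - 25t.
p ≥ 0 ⇒ t ≥ 0; q ≥ 0 ⇒ t ≤ 22. So t ∈ [0, 22]: 23 solutions.

23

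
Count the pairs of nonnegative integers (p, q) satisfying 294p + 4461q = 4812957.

gcd(4461, 294) = 3.
By Bézout, 294*(349) + 4461*(-23) = 3.
One solution: (1273, 995).
General: p = 1273 + 1487t, q = 995 - 98t.
p ≥ 0 ⇒ t ≥ 0; q ≥ 0 ⇒ t ≤ 10. So t ∈ [0, 10]: 11 solutions.

11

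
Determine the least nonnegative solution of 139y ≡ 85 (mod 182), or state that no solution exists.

gcd(182, 139) = 1.
1 divides 85, so solutions exist.
By Bézout, 139·(55) + 182·(-42) = 1.
So 139·(55) ≡ 1 (mod 182); multiply by 85: y ≡ 4675 (mod 182).
Smallest nonnegative: y = 4675 mod 182 = 125.

125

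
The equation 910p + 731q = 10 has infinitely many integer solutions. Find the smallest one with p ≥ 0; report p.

gcd(910, 731):
  910 = 1*731 + 179
  731 = 4*179 + 15
  179 = 11*15 + 14
  15 = 1*14 + 1
  14 = 14*1
so gcd(910, 731) = 1.
1 divides 10, so solutions exist.
Back-substitute for Bézout coefficients:
  1 = 15 - 1*14
  ... = 910*(-49) + 731*(61)
Scale by 10/1 = 10: (p₀, q₀) = (-490, 610).
General solution: p = -490 + 731t, q = 610 - 910t for integer t.
p ≥ 0: smallest is -490 mod 731 = 241 (at t = 1), with q = -300.

241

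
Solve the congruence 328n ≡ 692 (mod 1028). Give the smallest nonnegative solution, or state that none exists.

gcd(1028, 328) = 4  (1028 = 3*328 + 44, 328 = 7*44 + 20, 44 = 2*20 + 4, 20 = 5*4).
4 divides 692, so solutions exist.
Back-substituting, 328*(-47) + 1028*(15) = 4.
So 328*(-47) ≡ 4 (mod 1028); multiply by 173: n ≡ -8131 (mod 257).
Smallest nonnegative: n = -8131 mod 257 = 93.

93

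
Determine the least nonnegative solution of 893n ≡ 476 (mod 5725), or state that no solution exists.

gcd(5725, 893) = 1.
1 divides 476, so solutions exist.
By Bézout, 893*(-468) + 5725*(73) = 1.
So 893*(-468) ≡ 1 (mod 5725); multiply by 476: n ≡ -222768 (mod 5725).
Smallest nonnegative: n = -222768 mod 5725 = 507.

507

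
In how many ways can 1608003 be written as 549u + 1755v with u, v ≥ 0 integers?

gcd(1755, 549) = 9  (1755 = 3*549 + 108, 549 = 5*108 + 9, 108 = 12*9).
Back-substituting, 549*(16) + 1755*(-5) = 9.
Scale by 178667: one solution is (2858672, -893335). Reduce u mod 195: (167, 864).
General: u = 167 + 195t, v = 864 - 61t.
u ≥ 0 ⇒ t ≥ 0; v ≥ 0 ⇒ t ≤ 14. So t ∈ [0, 14]: 15 solutions.

15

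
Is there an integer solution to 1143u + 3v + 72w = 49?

gcd(1143, 3) = 3  (1143 = 381×3).
gcd(3, 72) = 3.
3 does not divide 49 (remainder 1), so no integer solutions.

no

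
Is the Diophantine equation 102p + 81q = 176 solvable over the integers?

gcd(102, 81) = 3  (102 = 1×81 + 21, 81 = 3×21 + 18, 21 = 1×18 + 3, 18 = 6×3).
3 does not divide 176 (remainder 2), so no integer solutions.

no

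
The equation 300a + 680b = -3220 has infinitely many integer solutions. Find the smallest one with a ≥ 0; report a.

21

gcd(680, 300) = 20  (680 = 2·300 + 80, 300 = 3·80 + 60, 80 = 1·60 + 20, 60 = 3·20).
20 divides -3220, so solutions exist.
Back-substituting, 300·(-9) + 680·(4) = 20.
Scale by -3220/20 = -161: (a₀, b₀) = (1449, -644).
General solution: a = 1449 + 34t, b = -644 - 15t for integer t.
a ≥ 0: smallest is 1449 mod 34 = 21 (at t = -42), with b = -14.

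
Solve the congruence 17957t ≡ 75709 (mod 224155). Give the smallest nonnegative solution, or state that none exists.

94562

gcd(224155, 17957):
  224155 = 12×17957 + 8671
  17957 = 2×8671 + 615
  8671 = 14×615 + 61
  615 = 10×61 + 5
  61 = 12×5 + 1
  5 = 5×1
so gcd(224155, 17957) = 1.
1 divides 75709, so solutions exist.
Back-substitute for Bézout coefficients:
  1 = 61 - 12×5
  ... = 17957×(-44102) + 224155×(3533)
So 17957×(-44102) ≡ 1 (mod 224155); multiply by 75709: t ≡ -3338918318 (mod 224155).
Smallest nonnegative: t = -3338918318 mod 224155 = 94562.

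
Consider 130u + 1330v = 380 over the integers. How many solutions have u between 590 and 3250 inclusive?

20

gcd(1330, 130):
  1330 = 10·130 + 30
  130 = 4·30 + 10
  30 = 3·10
so gcd(1330, 130) = 10.
Back-substitute for Bézout coefficients:
  10 = 130 - 4·30
  ... = 130·(41) + 1330·(-4)
Scale by 38: particular solution (1558, -152); reduce u mod 133: (95, -9).
General solution: u = 95 + 133t, v = -9 - 13t for integer t.
590 ≤ 95 + 133t ≤ 3250 gives t ∈ [4, 23], which is 20 values.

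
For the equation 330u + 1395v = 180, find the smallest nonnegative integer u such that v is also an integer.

9

gcd(1395, 330) = 15.
15 divides 180, so solutions exist.
By Bézout, 330*(-38) + 1395*(9) = 15.
Scale by 180/15 = 12: (u₀, v₀) = (-456, 108).
General solution: u = -456 + 93t, v = 108 - 22t for integer t.
u ≥ 0: smallest is -456 mod 93 = 9 (at t = 5), with v = -2.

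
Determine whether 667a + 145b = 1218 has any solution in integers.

yes

gcd(667, 145):
  667 = 4*145 + 87
  145 = 1*87 + 58
  87 = 1*58 + 29
  58 = 2*29
so gcd(667, 145) = 29.
29 divides 1218, so integer solutions exist.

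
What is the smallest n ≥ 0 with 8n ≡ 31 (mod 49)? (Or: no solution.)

10

gcd(49, 8):
  49 = 6·8 + 1
  8 = 8·1
so gcd(49, 8) = 1.
1 divides 31, so solutions exist.
Back-substitute for Bézout coefficients:
  1 = 49 - 6·8
  ... = 8·(-6) + 49·(1)
So 8·(-6) ≡ 1 (mod 49); multiply by 31: n ≡ -186 (mod 49).
Smallest nonnegative: n = -186 mod 49 = 10.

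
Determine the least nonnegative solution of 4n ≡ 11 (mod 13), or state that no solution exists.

6

gcd(13, 4) = 1.
1 divides 11, so solutions exist.
By Bézout, 4×(-3) + 13×(1) = 1.
So 4×(-3) ≡ 1 (mod 13); multiply by 11: n ≡ -33 (mod 13).
Smallest nonnegative: n = -33 mod 13 = 6.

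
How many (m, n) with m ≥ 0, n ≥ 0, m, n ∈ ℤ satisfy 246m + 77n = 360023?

19

gcd(246, 77) = 1  (246 = 3×77 + 15, 77 = 5×15 + 2, 15 = 7×2 + 1, 2 = 2×1).
Back-substituting, 246×(36) + 77×(-115) = 1.
Scale by 360023: one solution is (12960828, -41402645). Reduce m mod 77: (34, 4567).
General: m = 34 + 77t, n = 4567 - 246t.
m ≥ 0 ⇒ t ≥ 0; n ≥ 0 ⇒ t ≤ 18. So t ∈ [0, 18]: 19 solutions.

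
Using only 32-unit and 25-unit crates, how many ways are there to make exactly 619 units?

1

Need nonnegative integers with 32j + 25k = 619.
gcd(32, 25) = 1, and 32·(-7) + 25·(9) = 1.
So (j₀, k₀) = (-4333, 5571); general j = -4333 + 25t, k = 5571 - 32t.
j ≥ 0 ⇒ t ≥ 174; k ≥ 0 ⇒ t ≤ 174. That's 1 value of t.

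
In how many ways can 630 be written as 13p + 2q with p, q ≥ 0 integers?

gcd(13, 2) = 1.
By Bézout, 13·(1) + 2·(-6) = 1.
One solution: (0, 315).
General: p = 0 + 2t, q = 315 - 13t.
p ≥ 0 ⇒ t ≥ 0; q ≥ 0 ⇒ t ≤ 24. So t ∈ [0, 24]: 25 solutions.

25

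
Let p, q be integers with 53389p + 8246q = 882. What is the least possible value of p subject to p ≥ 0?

1056

gcd(53389, 8246):
  53389 = 6×8246 + 3913
  8246 = 2×3913 + 420
  3913 = 9×420 + 133
  420 = 3×133 + 21
  133 = 6×21 + 7
  21 = 3×7
so gcd(53389, 8246) = 7.
7 divides 882, so solutions exist.
Back-substitute for Bézout coefficients:
  7 = 133 - 6×21
  ... = 53389×(373) + 8246×(-2415)
Scale by 882/7 = 126: (p₀, q₀) = (46998, -304290).
General solution: p = 46998 + 1178t, q = -304290 - 7627t for integer t.
p ≥ 0: smallest is 46998 mod 1178 = 1056 (at t = -39), with q = -6837.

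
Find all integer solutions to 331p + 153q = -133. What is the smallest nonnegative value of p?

62

gcd(331, 153):
  331 = 2×153 + 25
  153 = 6×25 + 3
  25 = 8×3 + 1
  3 = 3×1
so gcd(331, 153) = 1.
1 divides -133, so solutions exist.
Back-substitute for Bézout coefficients:
  1 = 25 - 8×3
  ... = 331×(49) + 153×(-106)
Scale by -133/1 = -133: (p₀, q₀) = (-6517, 14098).
General solution: p = -6517 + 153t, q = 14098 - 331t for integer t.
p ≥ 0: smallest is -6517 mod 153 = 62 (at t = 43), with q = -135.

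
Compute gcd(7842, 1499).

1

gcd(7842, 1499) = 1  (7842 = 5·1499 + 347, 1499 = 4·347 + 111, 347 = 3·111 + 14, 111 = 7·14 + 13, 14 = 1·13 + 1, 13 = 13·1).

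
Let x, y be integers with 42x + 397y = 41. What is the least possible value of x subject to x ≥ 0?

294

gcd(397, 42) = 1.
1 divides 41, so solutions exist.
By Bézout, 42*(104) + 397*(-11) = 1.
Scale by 41/1 = 41: (x₀, y₀) = (4264, -451).
General solution: x = 4264 + 397t, y = -451 - 42t for integer t.
x ≥ 0: smallest is 4264 mod 397 = 294 (at t = -10), with y = -31.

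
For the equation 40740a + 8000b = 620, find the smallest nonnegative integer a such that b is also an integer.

gcd(40740, 8000) = 20  (40740 = 5*8000 + 740, 8000 = 10*740 + 600, 740 = 1*600 + 140, 600 = 4*140 + 40, 140 = 3*40 + 20, 40 = 2*20).
20 divides 620, so solutions exist.
Back-substituting, 40740*(173) + 8000*(-881) = 20.
Scale by 620/20 = 31: (a₀, b₀) = (5363, -27311).
General solution: a = 5363 + 400t, b = -27311 - 2037t for integer t.
a ≥ 0: smallest is 5363 mod 400 = 163 (at t = -13), with b = -830.

163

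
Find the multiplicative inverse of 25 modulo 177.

85

gcd(177, 25):
  177 = 7×25 + 2
  25 = 12×2 + 1
  2 = 2×1
so gcd(177, 25) = 1.
Back-substitute for Bézout coefficients:
  1 = 25 - 12×2
  ... = 25×(85) + 177×(-12)
So 25×85 ≡ 1 (mod 177), and 85 mod 177 = 85.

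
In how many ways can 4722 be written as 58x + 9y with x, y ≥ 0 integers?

gcd(58, 9):
  58 = 6×9 + 4
  9 = 2×4 + 1
  4 = 4×1
so gcd(58, 9) = 1.
Back-substitute for Bézout coefficients:
  1 = 9 - 2×4
  ... = 58×(-2) + 9×(13)
Scale by 4722: one solution is (-9444, 61386). Reduce x mod 9: (6, 486).
General: x = 6 + 9t, y = 486 - 58t.
x ≥ 0 ⇒ t ≥ 0; y ≥ 0 ⇒ t ≤ 8. So t ∈ [0, 8]: 9 solutions.

9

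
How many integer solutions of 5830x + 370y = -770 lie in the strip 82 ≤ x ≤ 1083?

gcd(5830, 370) = 10  (5830 = 15·370 + 280, 370 = 1·280 + 90, 280 = 3·90 + 10, 90 = 9·10).
Back-substituting, 5830·(4) + 370·(-63) = 10.
Scale by -77: particular solution (-308, 4851); reduce x mod 37: (25, -396).
General solution: x = 25 + 37t, y = -396 - 583t for integer t.
82 ≤ 25 + 37t ≤ 1083 gives t ∈ [2, 28], which is 27 values.

27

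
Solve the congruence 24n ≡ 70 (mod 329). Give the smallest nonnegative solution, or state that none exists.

gcd(329, 24):
  329 = 13*24 + 17
  24 = 1*17 + 7
  17 = 2*7 + 3
  7 = 2*3 + 1
  3 = 3*1
so gcd(329, 24) = 1.
1 divides 70, so solutions exist.
Back-substitute for Bézout coefficients:
  1 = 7 - 2*3
  ... = 24*(96) + 329*(-7)
So 24*(96) ≡ 1 (mod 329); multiply by 70: n ≡ 6720 (mod 329).
Smallest nonnegative: n = 6720 mod 329 = 140.

140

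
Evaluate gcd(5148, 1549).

gcd(5148, 1549) = 1  (5148 = 3×1549 + 501, 1549 = 3×501 + 46, 501 = 10×46 + 41, 46 = 1×41 + 5, 41 = 8×5 + 1, 5 = 5×1).

1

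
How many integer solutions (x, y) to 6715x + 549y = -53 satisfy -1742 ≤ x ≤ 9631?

gcd(6715, 549):
  6715 = 12×549 + 127
  549 = 4×127 + 41
  127 = 3×41 + 4
  41 = 10×4 + 1
  4 = 4×1
so gcd(6715, 549) = 1.
Back-substitute for Bézout coefficients:
  1 = 41 - 10×4
  ... = 6715×(-134) + 549×(1639)
Scale by -53: particular solution (7102, -86867); reduce x mod 549: (514, -6287).
General solution: x = 514 + 549t, y = -6287 - 6715t for integer t.
-1742 ≤ 514 + 549t ≤ 9631 gives t ∈ [-4, 16], which is 21 values.

21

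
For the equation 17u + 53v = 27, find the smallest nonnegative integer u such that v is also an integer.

gcd(53, 17) = 1.
1 divides 27, so solutions exist.
By Bézout, 17*(25) + 53*(-8) = 1.
Scale by 27/1 = 27: (u₀, v₀) = (675, -216).
General solution: u = 675 + 53t, v = -216 - 17t for integer t.
u ≥ 0: smallest is 675 mod 53 = 39 (at t = -12), with v = -12.

39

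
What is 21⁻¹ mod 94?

9

gcd(94, 21) = 1.
By Bézout, 21·(9) + 94·(-2) = 1.
So 21·9 ≡ 1 (mod 94), and 9 mod 94 = 9.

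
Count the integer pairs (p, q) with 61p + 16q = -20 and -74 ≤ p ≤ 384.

29

gcd(61, 16):
  61 = 3*16 + 13
  16 = 1*13 + 3
  13 = 4*3 + 1
  3 = 3*1
so gcd(61, 16) = 1.
Back-substitute for Bézout coefficients:
  1 = 13 - 4*3
  ... = 61*(5) + 16*(-19)
Scale by -20: particular solution (-100, 380); reduce p mod 16: (12, -47).
General solution: p = 12 + 16t, q = -47 - 61t for integer t.
-74 ≤ 12 + 16t ≤ 384 gives t ∈ [-5, 23], which is 29 values.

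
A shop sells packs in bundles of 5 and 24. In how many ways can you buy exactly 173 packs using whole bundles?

Need nonnegative integers with 5j + 24k = 173.
gcd(5, 24) = 1, and 5·(5) + 24·(-1) = 1.
So (j₀, k₀) = (865, -173); general j = 865 + 24t, k = -173 - 5t.
j ≥ 0 ⇒ t ≥ -36; k ≥ 0 ⇒ t ≤ -35. That's 2 values of t.

2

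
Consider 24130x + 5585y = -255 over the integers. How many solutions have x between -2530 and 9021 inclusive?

10

gcd(24130, 5585) = 5.
By Bézout, 24130*(-78) + 5585*(337) = 5.
Particular solution: (627, -2709).
General solution: x = 627 + 1117t, y = -2709 - 4826t for integer t.
-2530 ≤ 627 + 1117t ≤ 9021 gives t ∈ [-2, 7], which is 10 values.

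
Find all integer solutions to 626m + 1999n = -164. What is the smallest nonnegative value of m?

351

gcd(1999, 626) = 1  (1999 = 3×626 + 121, 626 = 5×121 + 21, 121 = 5×21 + 16, 21 = 1×16 + 5, 16 = 3×5 + 1, 5 = 5×1).
1 divides -164, so solutions exist.
Back-substituting, 626×(-380) + 1999×(119) = 1.
Scale by -164/1 = -164: (m₀, n₀) = (62320, -19516).
General solution: m = 62320 + 1999t, n = -19516 - 626t for integer t.
m ≥ 0: smallest is 62320 mod 1999 = 351 (at t = -31), with n = -110.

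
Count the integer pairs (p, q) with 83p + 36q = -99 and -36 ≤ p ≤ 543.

16

gcd(83, 36) = 1  (83 = 2×36 + 11, 36 = 3×11 + 3, 11 = 3×3 + 2, 3 = 1×2 + 1, 2 = 2×1).
Back-substituting, 83×(-13) + 36×(30) = 1.
Scale by -99: particular solution (1287, -2970); reduce p mod 36: (27, -65).
General solution: p = 27 + 36t, q = -65 - 83t for integer t.
-36 ≤ 27 + 36t ≤ 543 gives t ∈ [-1, 14], which is 16 values.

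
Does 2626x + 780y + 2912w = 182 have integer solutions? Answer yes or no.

gcd(2626, 780) = 26  (2626 = 3*780 + 286, 780 = 2*286 + 208, 286 = 1*208 + 78, 208 = 2*78 + 52, 78 = 1*52 + 26, 52 = 2*26).
gcd(26, 2912) = 26.
26 divides 182, so integer solutions exist.

yes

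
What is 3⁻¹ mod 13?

9

gcd(13, 3) = 1.
By Bézout, 3·(-4) + 13·(1) = 1.
So 3·-4 ≡ 1 (mod 13), and -4 mod 13 = 9.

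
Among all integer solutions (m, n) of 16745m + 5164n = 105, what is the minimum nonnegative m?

2885

gcd(16745, 5164) = 1.
1 divides 105, so solutions exist.
By Bézout, 16745×(1257) + 5164×(-4076) = 1.
Scale by 105/1 = 105: (m₀, n₀) = (131985, -427980).
General solution: m = 131985 + 5164t, n = -427980 - 16745t for integer t.
m ≥ 0: smallest is 131985 mod 5164 = 2885 (at t = -25), with n = -9355.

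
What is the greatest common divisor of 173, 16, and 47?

1

gcd(173, 16) = 1.
gcd(1, 47) = 1.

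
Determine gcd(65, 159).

gcd(159, 65):
  159 = 2×65 + 29
  65 = 2×29 + 7
  29 = 4×7 + 1
  7 = 7×1
so gcd(159, 65) = 1.

1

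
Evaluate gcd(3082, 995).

gcd(3082, 995) = 1  (3082 = 3·995 + 97, 995 = 10·97 + 25, 97 = 3·25 + 22, 25 = 1·22 + 3, 22 = 7·3 + 1, 3 = 3·1).

1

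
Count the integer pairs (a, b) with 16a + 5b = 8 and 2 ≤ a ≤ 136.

gcd(16, 5):
  16 = 3×5 + 1
  5 = 5×1
so gcd(16, 5) = 1.
Back-substitute for Bézout coefficients:
  1 = 16 - 3×5
  ... = 16×(1) + 5×(-3)
Scale by 8: particular solution (8, -24); reduce a mod 5: (3, -8).
General solution: a = 3 + 5t, b = -8 - 16t for integer t.
2 ≤ 3 + 5t ≤ 136 gives t ∈ [0, 26], which is 27 values.

27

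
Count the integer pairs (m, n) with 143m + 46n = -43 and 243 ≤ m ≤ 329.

2

gcd(143, 46) = 1  (143 = 3·46 + 5, 46 = 9·5 + 1, 5 = 5·1).
Back-substituting, 143·(-9) + 46·(28) = 1.
Scale by -43: particular solution (387, -1204); reduce m mod 46: (19, -60).
General solution: m = 19 + 46t, n = -60 - 143t for integer t.
243 ≤ 19 + 46t ≤ 329 gives t ∈ [5, 6], which is 2 values.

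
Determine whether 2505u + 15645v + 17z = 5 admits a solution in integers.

gcd(15645, 2505) = 15  (15645 = 6·2505 + 615, 2505 = 4·615 + 45, 615 = 13·45 + 30, 45 = 1·30 + 15, 30 = 2·15).
gcd(15, 17) = 1.
1 divides 5, so integer solutions exist.

yes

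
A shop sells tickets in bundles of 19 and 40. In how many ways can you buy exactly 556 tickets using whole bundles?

1

Need nonnegative integers with 19j + 40k = 556.
gcd(19, 40) = 1, and 19·(19) + 40·(-9) = 1.
So (j₀, k₀) = (10564, -5004); general j = 10564 + 40t, k = -5004 - 19t.
j ≥ 0 ⇒ t ≥ -264; k ≥ 0 ⇒ t ≤ -264. That's 1 value of t.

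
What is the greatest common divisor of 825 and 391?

gcd(825, 391):
  825 = 2·391 + 43
  391 = 9·43 + 4
  43 = 10·4 + 3
  4 = 1·3 + 1
  3 = 3·1
so gcd(825, 391) = 1.

1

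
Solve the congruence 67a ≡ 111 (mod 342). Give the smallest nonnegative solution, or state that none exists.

gcd(342, 67):
  342 = 5×67 + 7
  67 = 9×7 + 4
  7 = 1×4 + 3
  4 = 1×3 + 1
  3 = 3×1
so gcd(342, 67) = 1.
1 divides 111, so solutions exist.
Back-substitute for Bézout coefficients:
  1 = 4 - 1×3
  ... = 67×(97) + 342×(-19)
So 67×(97) ≡ 1 (mod 342); multiply by 111: a ≡ 10767 (mod 342).
Smallest nonnegative: a = 10767 mod 342 = 165.

165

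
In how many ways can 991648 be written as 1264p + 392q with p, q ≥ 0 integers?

16

gcd(1264, 392) = 8  (1264 = 3×392 + 88, 392 = 4×88 + 40, 88 = 2×40 + 8, 40 = 5×8).
Back-substituting, 1264×(9) + 392×(-29) = 8.
Scale by 123956: one solution is (1115604, -3594724). Reduce p mod 49: (21, 2462).
General: p = 21 + 49t, q = 2462 - 158t.
p ≥ 0 ⇒ t ≥ 0; q ≥ 0 ⇒ t ≤ 15. So t ∈ [0, 15]: 16 solutions.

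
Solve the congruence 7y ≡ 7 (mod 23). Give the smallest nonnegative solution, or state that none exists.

1

gcd(23, 7):
  23 = 3·7 + 2
  7 = 3·2 + 1
  2 = 2·1
so gcd(23, 7) = 1.
1 divides 7, so solutions exist.
Back-substitute for Bézout coefficients:
  1 = 7 - 3·2
  ... = 7·(10) + 23·(-3)
So 7·(10) ≡ 1 (mod 23); multiply by 7: y ≡ 70 (mod 23).
Smallest nonnegative: y = 70 mod 23 = 1.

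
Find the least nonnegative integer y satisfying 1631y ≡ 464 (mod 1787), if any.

gcd(1787, 1631) = 1  (1787 = 1×1631 + 156, 1631 = 10×156 + 71, 156 = 2×71 + 14, 71 = 5×14 + 1, 14 = 14×1).
1 divides 464, so solutions exist.
Back-substituting, 1631×(126) + 1787×(-115) = 1.
So 1631×(126) ≡ 1 (mod 1787); multiply by 464: y ≡ 58464 (mod 1787).
Smallest nonnegative: y = 58464 mod 1787 = 1280.

1280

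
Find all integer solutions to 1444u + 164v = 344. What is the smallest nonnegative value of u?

20

gcd(1444, 164):
  1444 = 8*164 + 132
  164 = 1*132 + 32
  132 = 4*32 + 4
  32 = 8*4
so gcd(1444, 164) = 4.
4 divides 344, so solutions exist.
Back-substitute for Bézout coefficients:
  4 = 132 - 4*32
  ... = 1444*(5) + 164*(-44)
Scale by 344/4 = 86: (u₀, v₀) = (430, -3784).
General solution: u = 430 + 41t, v = -3784 - 361t for integer t.
u ≥ 0: smallest is 430 mod 41 = 20 (at t = -10), with v = -174.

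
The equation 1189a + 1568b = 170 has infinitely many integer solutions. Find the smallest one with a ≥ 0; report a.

194

gcd(1568, 1189):
  1568 = 1×1189 + 379
  1189 = 3×379 + 52
  379 = 7×52 + 15
  52 = 3×15 + 7
  15 = 2×7 + 1
  7 = 7×1
so gcd(1568, 1189) = 1.
1 divides 170, so solutions exist.
Back-substitute for Bézout coefficients:
  1 = 15 - 2×7
  ... = 1189×(-211) + 1568×(160)
Scale by 170/1 = 170: (a₀, b₀) = (-35870, 27200).
General solution: a = -35870 + 1568t, b = 27200 - 1189t for integer t.
a ≥ 0: smallest is -35870 mod 1568 = 194 (at t = 23), with b = -147.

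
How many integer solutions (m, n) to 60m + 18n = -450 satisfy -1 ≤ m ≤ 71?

gcd(60, 18) = 6.
By Bézout, 60·(1) + 18·(-3) = 6.
Particular solution: (0, -25).
General solution: m = 0 + 3t, n = -25 - 10t for integer t.
-1 ≤ 0 + 3t ≤ 71 gives t ∈ [0, 23], which is 24 values.

24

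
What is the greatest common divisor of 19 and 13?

1

gcd(19, 13):
  19 = 1·13 + 6
  13 = 2·6 + 1
  6 = 6·1
so gcd(19, 13) = 1.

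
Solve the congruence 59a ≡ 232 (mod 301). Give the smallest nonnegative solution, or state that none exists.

208

gcd(301, 59):
  301 = 5*59 + 6
  59 = 9*6 + 5
  6 = 1*5 + 1
  5 = 5*1
so gcd(301, 59) = 1.
1 divides 232, so solutions exist.
Back-substitute for Bézout coefficients:
  1 = 6 - 1*5
  ... = 59*(-51) + 301*(10)
So 59*(-51) ≡ 1 (mod 301); multiply by 232: a ≡ -11832 (mod 301).
Smallest nonnegative: a = -11832 mod 301 = 208.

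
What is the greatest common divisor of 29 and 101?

gcd(101, 29) = 1  (101 = 3*29 + 14, 29 = 2*14 + 1, 14 = 14*1).

1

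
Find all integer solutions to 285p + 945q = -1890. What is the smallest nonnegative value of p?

gcd(945, 285):
  945 = 3×285 + 90
  285 = 3×90 + 15
  90 = 6×15
so gcd(945, 285) = 15.
15 divides -1890, so solutions exist.
Back-substitute for Bézout coefficients:
  15 = 285 - 3×90
  ... = 285×(10) + 945×(-3)
Scale by -1890/15 = -126: (p₀, q₀) = (-1260, 378).
General solution: p = -1260 + 63t, q = 378 - 19t for integer t.
p ≥ 0: smallest is -1260 mod 63 = 0 (at t = 20), with q = -2.

0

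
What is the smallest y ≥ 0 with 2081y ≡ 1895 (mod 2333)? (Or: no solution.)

2057

gcd(2333, 2081):
  2333 = 1·2081 + 252
  2081 = 8·252 + 65
  252 = 3·65 + 57
  65 = 1·57 + 8
  57 = 7·8 + 1
  8 = 8·1
so gcd(2333, 2081) = 1.
1 divides 1895, so solutions exist.
Back-substitute for Bézout coefficients:
  1 = 57 - 7·8
  ... = 2081·(-287) + 2333·(256)
So 2081·(-287) ≡ 1 (mod 2333); multiply by 1895: y ≡ -543865 (mod 2333).
Smallest nonnegative: y = -543865 mod 2333 = 2057.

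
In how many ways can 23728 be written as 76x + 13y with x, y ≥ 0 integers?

24

gcd(76, 13):
  76 = 5×13 + 11
  13 = 1×11 + 2
  11 = 5×2 + 1
  2 = 2×1
so gcd(76, 13) = 1.
Back-substitute for Bézout coefficients:
  1 = 11 - 5×2
  ... = 76×(6) + 13×(-35)
Scale by 23728: one solution is (142368, -830480). Reduce x mod 13: (5, 1796).
General: x = 5 + 13t, y = 1796 - 76t.
x ≥ 0 ⇒ t ≥ 0; y ≥ 0 ⇒ t ≤ 23. So t ∈ [0, 23]: 24 solutions.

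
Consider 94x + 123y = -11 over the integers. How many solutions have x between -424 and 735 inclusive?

gcd(123, 94):
  123 = 1*94 + 29
  94 = 3*29 + 7
  29 = 4*7 + 1
  7 = 7*1
so gcd(123, 94) = 1.
Back-substitute for Bézout coefficients:
  1 = 29 - 4*7
  ... = 94*(-17) + 123*(13)
Scale by -11: particular solution (187, -143); reduce x mod 123: (64, -49).
General solution: x = 64 + 123t, y = -49 - 94t for integer t.
-424 ≤ 64 + 123t ≤ 735 gives t ∈ [-3, 5], which is 9 values.

9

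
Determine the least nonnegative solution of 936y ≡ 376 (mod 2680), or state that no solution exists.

gcd(2680, 936):
  2680 = 2*936 + 808
  936 = 1*808 + 128
  808 = 6*128 + 40
  128 = 3*40 + 8
  40 = 5*8
so gcd(2680, 936) = 8.
8 divides 376, so solutions exist.
Back-substitute for Bézout coefficients:
  8 = 128 - 3*40
  ... = 936*(63) + 2680*(-22)
So 936*(63) ≡ 8 (mod 2680); multiply by 47: y ≡ 2961 (mod 335).
Smallest nonnegative: y = 2961 mod 335 = 281.

281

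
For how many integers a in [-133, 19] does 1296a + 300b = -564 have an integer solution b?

6

gcd(1296, 300):
  1296 = 4·300 + 96
  300 = 3·96 + 12
  96 = 8·12
so gcd(1296, 300) = 12.
Back-substitute for Bézout coefficients:
  12 = 300 - 3·96
  ... = 1296·(-3) + 300·(13)
Scale by -47: particular solution (141, -611); reduce a mod 25: (16, -71).
General solution: a = 16 + 25t, b = -71 - 108t for integer t.
-133 ≤ 16 + 25t ≤ 19 gives t ∈ [-5, 0], which is 6 values.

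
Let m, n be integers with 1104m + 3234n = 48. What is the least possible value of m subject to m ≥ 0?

375

gcd(3234, 1104):
  3234 = 2·1104 + 1026
  1104 = 1·1026 + 78
  1026 = 13·78 + 12
  78 = 6·12 + 6
  12 = 2·6
so gcd(3234, 1104) = 6.
6 divides 48, so solutions exist.
Back-substitute for Bézout coefficients:
  6 = 78 - 6·12
  ... = 1104·(249) + 3234·(-85)
Scale by 48/6 = 8: (m₀, n₀) = (1992, -680).
General solution: m = 1992 + 539t, n = -680 - 184t for integer t.
m ≥ 0: smallest is 1992 mod 539 = 375 (at t = -3), with n = -128.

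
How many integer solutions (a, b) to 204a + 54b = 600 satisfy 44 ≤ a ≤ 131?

gcd(204, 54) = 6  (204 = 3*54 + 42, 54 = 1*42 + 12, 42 = 3*12 + 6, 12 = 2*6).
Back-substituting, 204*(4) + 54*(-15) = 6.
Scale by 100: particular solution (400, -1500); reduce a mod 9: (4, -4).
General solution: a = 4 + 9t, b = -4 - 34t for integer t.
44 ≤ 4 + 9t ≤ 131 gives t ∈ [5, 14], which is 10 values.

10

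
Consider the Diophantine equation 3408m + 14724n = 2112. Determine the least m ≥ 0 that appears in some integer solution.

gcd(14724, 3408):
  14724 = 4×3408 + 1092
  3408 = 3×1092 + 132
  1092 = 8×132 + 36
  132 = 3×36 + 24
  36 = 1×24 + 12
  24 = 2×12
so gcd(14724, 3408) = 12.
12 divides 2112, so solutions exist.
Back-substitute for Bézout coefficients:
  12 = 36 - 1×24
  ... = 3408×(-445) + 14724×(103)
Scale by 2112/12 = 176: (m₀, n₀) = (-78320, 18128).
General solution: m = -78320 + 1227t, n = 18128 - 284t for integer t.
m ≥ 0: smallest is -78320 mod 1227 = 208 (at t = 64), with n = -48.

208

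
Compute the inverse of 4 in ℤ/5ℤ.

4

gcd(5, 4) = 1.
By Bézout, 4*(-1) + 5*(1) = 1.
So 4*-1 ≡ 1 (mod 5), and -1 mod 5 = 4.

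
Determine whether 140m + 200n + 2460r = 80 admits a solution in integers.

gcd(200, 140) = 20  (200 = 1·140 + 60, 140 = 2·60 + 20, 60 = 3·20).
gcd(20, 2460) = 20.
20 divides 80, so integer solutions exist.

yes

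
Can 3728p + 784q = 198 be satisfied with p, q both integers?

no

gcd(3728, 784) = 16  (3728 = 4×784 + 592, 784 = 1×592 + 192, 592 = 3×192 + 16, 192 = 12×16).
16 does not divide 198 (remainder 6), so no integer solutions.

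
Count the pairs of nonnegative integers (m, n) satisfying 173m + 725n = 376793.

3

gcd(725, 173) = 1.
By Bézout, 173×(-88) + 725×(21) = 1.
One solution: (91, 498).
General: m = 91 + 725t, n = 498 - 173t.
m ≥ 0 ⇒ t ≥ 0; n ≥ 0 ⇒ t ≤ 2. So t ∈ [0, 2]: 3 solutions.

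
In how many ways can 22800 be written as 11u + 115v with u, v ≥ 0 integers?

18

gcd(115, 11) = 1.
By Bézout, 11·(21) + 115·(-2) = 1.
One solution: (55, 193).
General: u = 55 + 115t, v = 193 - 11t.
u ≥ 0 ⇒ t ≥ 0; v ≥ 0 ⇒ t ≤ 17. So t ∈ [0, 17]: 18 solutions.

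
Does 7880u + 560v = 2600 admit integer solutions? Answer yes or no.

gcd(7880, 560) = 40.
40 divides 2600, so integer solutions exist.

yes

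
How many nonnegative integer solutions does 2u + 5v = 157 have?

16

gcd(5, 2):
  5 = 2·2 + 1
  2 = 2·1
so gcd(5, 2) = 1.
Back-substitute for Bézout coefficients:
  1 = 5 - 2·2
  ... = 2·(-2) + 5·(1)
Scale by 157: one solution is (-314, 157). Reduce u mod 5: (1, 31).
General: u = 1 + 5t, v = 31 - 2t.
u ≥ 0 ⇒ t ≥ 0; v ≥ 0 ⇒ t ≤ 15. So t ∈ [0, 15]: 16 solutions.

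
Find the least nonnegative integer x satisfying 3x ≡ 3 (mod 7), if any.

1

gcd(7, 3) = 1.
1 divides 3, so solutions exist.
By Bézout, 3*(-2) + 7*(1) = 1.
So 3*(-2) ≡ 1 (mod 7); multiply by 3: x ≡ -6 (mod 7).
Smallest nonnegative: x = -6 mod 7 = 1.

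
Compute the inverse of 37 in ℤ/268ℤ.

29

gcd(268, 37) = 1  (268 = 7*37 + 9, 37 = 4*9 + 1, 9 = 9*1).
Back-substituting, 37*(29) + 268*(-4) = 1.
So 37*29 ≡ 1 (mod 268), and 29 mod 268 = 29.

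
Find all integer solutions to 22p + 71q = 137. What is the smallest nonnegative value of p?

gcd(71, 22):
  71 = 3×22 + 5
  22 = 4×5 + 2
  5 = 2×2 + 1
  2 = 2×1
so gcd(71, 22) = 1.
1 divides 137, so solutions exist.
Back-substitute for Bézout coefficients:
  1 = 5 - 2×2
  ... = 22×(-29) + 71×(9)
Scale by 137/1 = 137: (p₀, q₀) = (-3973, 1233).
General solution: p = -3973 + 71t, q = 1233 - 22t for integer t.
p ≥ 0: smallest is -3973 mod 71 = 3 (at t = 56), with q = 1.

3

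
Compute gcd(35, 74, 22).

gcd(74, 35) = 1  (74 = 2·35 + 4, 35 = 8·4 + 3, 4 = 1·3 + 1, 3 = 3·1).
gcd(1, 22) = 1.

1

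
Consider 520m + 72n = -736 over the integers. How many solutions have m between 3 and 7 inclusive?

0

gcd(520, 72) = 8.
By Bézout, 520·(-4) + 72·(29) = 8.
Particular solution: (8, -68).
General solution: m = 8 + 9t, n = -68 - 65t for integer t.
3 ≤ 8 + 9t ≤ 7 gives t ∈ [0, -1], which is 0 values.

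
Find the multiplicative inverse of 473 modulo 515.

gcd(515, 473) = 1.
By Bézout, 473·(-233) + 515·(214) = 1.
So 473·-233 ≡ 1 (mod 515), and -233 mod 515 = 282.

282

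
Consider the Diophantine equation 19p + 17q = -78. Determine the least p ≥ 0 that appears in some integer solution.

gcd(19, 17):
  19 = 1×17 + 2
  17 = 8×2 + 1
  2 = 2×1
so gcd(19, 17) = 1.
1 divides -78, so solutions exist.
Back-substitute for Bézout coefficients:
  1 = 17 - 8×2
  ... = 19×(-8) + 17×(9)
Scale by -78/1 = -78: (p₀, q₀) = (624, -702).
General solution: p = 624 + 17t, q = -702 - 19t for integer t.
p ≥ 0: smallest is 624 mod 17 = 12 (at t = -36), with q = -18.

12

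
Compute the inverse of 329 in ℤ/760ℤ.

529

gcd(760, 329):
  760 = 2*329 + 102
  329 = 3*102 + 23
  102 = 4*23 + 10
  23 = 2*10 + 3
  10 = 3*3 + 1
  3 = 3*1
so gcd(760, 329) = 1.
Back-substitute for Bézout coefficients:
  1 = 10 - 3*3
  ... = 329*(-231) + 760*(100)
So 329*-231 ≡ 1 (mod 760), and -231 mod 760 = 529.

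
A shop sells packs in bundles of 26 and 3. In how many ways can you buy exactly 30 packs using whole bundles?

1

Need nonnegative integers with 26j + 3k = 30.
gcd(26, 3) = 1, and 26·(-1) + 3·(9) = 1.
So (j₀, k₀) = (-30, 270); general j = -30 + 3t, k = 270 - 26t.
j ≥ 0 ⇒ t ≥ 10; k ≥ 0 ⇒ t ≤ 10. That's 1 value of t.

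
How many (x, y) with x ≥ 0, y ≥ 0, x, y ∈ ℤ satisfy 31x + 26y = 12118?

15

gcd(31, 26):
  31 = 1*26 + 5
  26 = 5*5 + 1
  5 = 5*1
so gcd(31, 26) = 1.
Back-substitute for Bézout coefficients:
  1 = 26 - 5*5
  ... = 31*(-5) + 26*(6)
Scale by 12118: one solution is (-60590, 72708). Reduce x mod 26: (16, 447).
General: x = 16 + 26t, y = 447 - 31t.
x ≥ 0 ⇒ t ≥ 0; y ≥ 0 ⇒ t ≤ 14. So t ∈ [0, 14]: 15 solutions.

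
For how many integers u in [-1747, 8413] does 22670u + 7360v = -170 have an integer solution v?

gcd(22670, 7360) = 10.
By Bézout, 22670×(-237) + 7360×(730) = 10.
Particular solution: (349, -1075).
General solution: u = 349 + 736t, v = -1075 - 2267t for integer t.
-1747 ≤ 349 + 736t ≤ 8413 gives t ∈ [-2, 10], which is 13 values.

13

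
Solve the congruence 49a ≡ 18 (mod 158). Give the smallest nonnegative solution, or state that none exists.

gcd(158, 49) = 1  (158 = 3*49 + 11, 49 = 4*11 + 5, 11 = 2*5 + 1, 5 = 5*1).
1 divides 18, so solutions exist.
Back-substituting, 49*(-29) + 158*(9) = 1.
So 49*(-29) ≡ 1 (mod 158); multiply by 18: a ≡ -522 (mod 158).
Smallest nonnegative: a = -522 mod 158 = 110.

110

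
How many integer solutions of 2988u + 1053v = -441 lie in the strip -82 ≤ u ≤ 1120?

11

gcd(2988, 1053):
  2988 = 2·1053 + 882
  1053 = 1·882 + 171
  882 = 5·171 + 27
  171 = 6·27 + 9
  27 = 3·9
so gcd(2988, 1053) = 9.
Back-substitute for Bézout coefficients:
  9 = 171 - 6·27
  ... = 2988·(-37) + 1053·(105)
Scale by -49: particular solution (1813, -5145); reduce u mod 117: (58, -165).
General solution: u = 58 + 117t, v = -165 - 332t for integer t.
-82 ≤ 58 + 117t ≤ 1120 gives t ∈ [-1, 9], which is 11 values.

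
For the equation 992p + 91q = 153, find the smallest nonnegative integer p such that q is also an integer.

gcd(992, 91) = 1.
1 divides 153, so solutions exist.
By Bézout, 992×(10) + 91×(-109) = 1.
Scale by 153/1 = 153: (p₀, q₀) = (1530, -16677).
General solution: p = 1530 + 91t, q = -16677 - 992t for integer t.
p ≥ 0: smallest is 1530 mod 91 = 74 (at t = -16), with q = -805.

74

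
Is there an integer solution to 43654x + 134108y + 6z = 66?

gcd(134108, 43654) = 26  (134108 = 3*43654 + 3146, 43654 = 13*3146 + 2756, 3146 = 1*2756 + 390, 2756 = 7*390 + 26, 390 = 15*26).
gcd(26, 6) = 2.
2 divides 66, so integer solutions exist.

yes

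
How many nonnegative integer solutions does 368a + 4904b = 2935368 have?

13

gcd(4904, 368) = 8  (4904 = 13*368 + 120, 368 = 3*120 + 8, 120 = 15*8).
Back-substituting, 368*(40) + 4904*(-3) = 8.
Scale by 366921: one solution is (14676840, -1100763). Reduce a mod 613: (394, 569).
General: a = 394 + 613t, b = 569 - 46t.
a ≥ 0 ⇒ t ≥ 0; b ≥ 0 ⇒ t ≤ 12. So t ∈ [0, 12]: 13 solutions.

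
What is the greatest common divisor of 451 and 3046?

1

gcd(3046, 451) = 1  (3046 = 6×451 + 340, 451 = 1×340 + 111, 340 = 3×111 + 7, 111 = 15×7 + 6, 7 = 1×6 + 1, 6 = 6×1).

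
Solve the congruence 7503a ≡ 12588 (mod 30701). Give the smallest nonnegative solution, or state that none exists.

8705

gcd(30701, 7503) = 1.
1 divides 12588, so solutions exist.
By Bézout, 7503·(-6060) + 30701·(1481) = 1.
So 7503·(-6060) ≡ 1 (mod 30701); multiply by 12588: a ≡ -76283280 (mod 30701).
Smallest nonnegative: a = -76283280 mod 30701 = 8705.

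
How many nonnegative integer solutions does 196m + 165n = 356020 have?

gcd(196, 165) = 1.
By Bézout, 196*(16) + 165*(-19) = 1.
One solution: (25, 2128).
General: m = 25 + 165t, n = 2128 - 196t.
m ≥ 0 ⇒ t ≥ 0; n ≥ 0 ⇒ t ≤ 10. So t ∈ [0, 10]: 11 solutions.

11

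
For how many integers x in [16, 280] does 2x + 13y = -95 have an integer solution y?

gcd(13, 2):
  13 = 6×2 + 1
  2 = 2×1
so gcd(13, 2) = 1.
Back-substitute for Bézout coefficients:
  1 = 13 - 6×2
  ... = 2×(-6) + 13×(1)
Scale by -95: particular solution (570, -95); reduce x mod 13: (11, -9).
General solution: x = 11 + 13t, y = -9 - 2t for integer t.
16 ≤ 11 + 13t ≤ 280 gives t ∈ [1, 20], which is 20 values.

20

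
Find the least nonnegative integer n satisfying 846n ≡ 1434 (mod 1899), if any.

no solution

gcd(1899, 846) = 9.
9 does not divide 1434, so the congruence has no solution.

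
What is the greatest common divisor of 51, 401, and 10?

gcd(401, 51):
  401 = 7×51 + 44
  51 = 1×44 + 7
  44 = 6×7 + 2
  7 = 3×2 + 1
  2 = 2×1
so gcd(401, 51) = 1.
gcd(1, 10) = 1.

1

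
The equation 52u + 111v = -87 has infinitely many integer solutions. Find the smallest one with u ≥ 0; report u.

9

gcd(111, 52):
  111 = 2*52 + 7
  52 = 7*7 + 3
  7 = 2*3 + 1
  3 = 3*1
so gcd(111, 52) = 1.
1 divides -87, so solutions exist.
Back-substitute for Bézout coefficients:
  1 = 7 - 2*3
  ... = 52*(-32) + 111*(15)
Scale by -87/1 = -87: (u₀, v₀) = (2784, -1305).
General solution: u = 2784 + 111t, v = -1305 - 52t for integer t.
u ≥ 0: smallest is 2784 mod 111 = 9 (at t = -25), with v = -5.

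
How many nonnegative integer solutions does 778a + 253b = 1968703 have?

gcd(778, 253) = 1  (778 = 3·253 + 19, 253 = 13·19 + 6, 19 = 3·6 + 1, 6 = 6·1).
Back-substituting, 778·(40) + 253·(-123) = 1.
Scale by 1968703: one solution is (78748120, -242150469). Reduce a mod 253: (99, 7477).
General: a = 99 + 253t, b = 7477 - 778t.
a ≥ 0 ⇒ t ≥ 0; b ≥ 0 ⇒ t ≤ 9. So t ∈ [0, 9]: 10 solutions.

10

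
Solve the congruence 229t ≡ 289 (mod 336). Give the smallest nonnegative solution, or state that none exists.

gcd(336, 229) = 1.
1 divides 289, so solutions exist.
By Bézout, 229·(157) + 336·(-107) = 1.
So 229·(157) ≡ 1 (mod 336); multiply by 289: t ≡ 45373 (mod 336).
Smallest nonnegative: t = 45373 mod 336 = 13.

13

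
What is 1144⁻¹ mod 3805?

gcd(3805, 1144) = 1  (3805 = 3·1144 + 373, 1144 = 3·373 + 25, 373 = 14·25 + 23, 25 = 1·23 + 2, 23 = 11·2 + 1, 2 = 2·1).
Back-substituting, 1144·(-1826) + 3805·(549) = 1.
So 1144·-1826 ≡ 1 (mod 3805), and -1826 mod 3805 = 1979.

1979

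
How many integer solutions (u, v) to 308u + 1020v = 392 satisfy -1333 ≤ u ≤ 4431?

gcd(1020, 308) = 4.
By Bézout, 308·(53) + 1020·(-16) = 4.
Particular solution: (94, -28).
General solution: u = 94 + 255t, v = -28 - 77t for integer t.
-1333 ≤ 94 + 255t ≤ 4431 gives t ∈ [-5, 17], which is 23 values.

23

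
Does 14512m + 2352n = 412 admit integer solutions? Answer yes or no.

no

gcd(14512, 2352):
  14512 = 6×2352 + 400
  2352 = 5×400 + 352
  400 = 1×352 + 48
  352 = 7×48 + 16
  48 = 3×16
so gcd(14512, 2352) = 16.
16 does not divide 412 (remainder 12), so no integer solutions.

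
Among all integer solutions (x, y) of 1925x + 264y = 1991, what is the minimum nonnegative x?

19

gcd(1925, 264):
  1925 = 7·264 + 77
  264 = 3·77 + 33
  77 = 2·33 + 11
  33 = 3·11
so gcd(1925, 264) = 11.
11 divides 1991, so solutions exist.
Back-substitute for Bézout coefficients:
  11 = 77 - 2·33
  ... = 1925·(7) + 264·(-51)
Scale by 1991/11 = 181: (x₀, y₀) = (1267, -9231).
General solution: x = 1267 + 24t, y = -9231 - 175t for integer t.
x ≥ 0: smallest is 1267 mod 24 = 19 (at t = -52), with y = -131.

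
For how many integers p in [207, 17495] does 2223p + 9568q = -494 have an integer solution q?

gcd(9568, 2223):
  9568 = 4×2223 + 676
  2223 = 3×676 + 195
  676 = 3×195 + 91
  195 = 2×91 + 13
  91 = 7×13
so gcd(9568, 2223) = 13.
Back-substitute for Bézout coefficients:
  13 = 195 - 2×91
  ... = 2223×(99) + 9568×(-23)
Scale by -38: particular solution (-3762, 874); reduce p mod 736: (654, -152).
General solution: p = 654 + 736t, q = -152 - 171t for integer t.
207 ≤ 654 + 736t ≤ 17495 gives t ∈ [0, 22], which is 23 values.

23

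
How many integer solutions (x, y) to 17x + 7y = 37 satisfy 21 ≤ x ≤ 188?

gcd(17, 7) = 1.
By Bézout, 17*(-2) + 7*(5) = 1.
Particular solution: (3, -2).
General solution: x = 3 + 7t, y = -2 - 17t for integer t.
21 ≤ 3 + 7t ≤ 188 gives t ∈ [3, 26], which is 24 values.

24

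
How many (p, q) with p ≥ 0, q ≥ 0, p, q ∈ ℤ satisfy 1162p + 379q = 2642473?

6

gcd(1162, 379) = 1.
By Bézout, 1162×(91) + 379×(-279) = 1.
One solution: (155, 6497).
General: p = 155 + 379t, q = 6497 - 1162t.
p ≥ 0 ⇒ t ≥ 0; q ≥ 0 ⇒ t ≤ 5. So t ∈ [0, 5]: 6 solutions.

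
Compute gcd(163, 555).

gcd(555, 163) = 1  (555 = 3·163 + 66, 163 = 2·66 + 31, 66 = 2·31 + 4, 31 = 7·4 + 3, 4 = 1·3 + 1, 3 = 3·1).

1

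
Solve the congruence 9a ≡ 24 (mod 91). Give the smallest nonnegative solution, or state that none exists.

gcd(91, 9) = 1.
1 divides 24, so solutions exist.
By Bézout, 9×(-10) + 91×(1) = 1.
So 9×(-10) ≡ 1 (mod 91); multiply by 24: a ≡ -240 (mod 91).
Smallest nonnegative: a = -240 mod 91 = 33.

33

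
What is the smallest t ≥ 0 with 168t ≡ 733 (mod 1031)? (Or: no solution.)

gcd(1031, 168):
  1031 = 6·168 + 23
  168 = 7·23 + 7
  23 = 3·7 + 2
  7 = 3·2 + 1
  2 = 2·1
so gcd(1031, 168) = 1.
1 divides 733, so solutions exist.
Back-substitute for Bézout coefficients:
  1 = 7 - 3·2
  ... = 168·(448) + 1031·(-73)
So 168·(448) ≡ 1 (mod 1031); multiply by 733: t ≡ 328384 (mod 1031).
Smallest nonnegative: t = 328384 mod 1031 = 526.

526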